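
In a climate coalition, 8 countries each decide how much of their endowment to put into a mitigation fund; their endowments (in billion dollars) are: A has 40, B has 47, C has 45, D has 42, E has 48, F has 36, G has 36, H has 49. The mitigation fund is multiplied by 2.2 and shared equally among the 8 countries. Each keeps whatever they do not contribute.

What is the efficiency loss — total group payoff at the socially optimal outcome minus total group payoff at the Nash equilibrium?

The private return per contributed unit is 2.2/8 = 0.2750 < 1 for every player regardless of endowment, so the Nash equilibrium is zero contribution and the group total is Σ E_j = 40 + 47 + 45 + 42 + 48 + 36 + 36 + 49 = 343.
Each contributed unit returns 2.200 to the group, so the social optimum is full contribution by everyone: group total = 2.200 × 343 = 754.60.
Efficiency loss = (2.200 − 1) × 343 = 411.60.

411.60 billion dollars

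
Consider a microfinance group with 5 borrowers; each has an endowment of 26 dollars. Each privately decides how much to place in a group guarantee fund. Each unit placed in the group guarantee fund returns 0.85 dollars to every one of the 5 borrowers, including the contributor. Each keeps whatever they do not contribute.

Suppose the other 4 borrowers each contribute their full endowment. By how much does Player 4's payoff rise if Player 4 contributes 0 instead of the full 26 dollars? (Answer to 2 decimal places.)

Switching from a contribution of 26 to 0 lets Player 4 keep an extra 26 dollars, but lowers the group guarantee fund by 26, which costs Player 4 their own share of that drop: 0.85 × 26 = 22.10.
Net gain = 26 − 22.10 = 3.90. The private return per contributed unit (0.85) is below 1, so free-riding is indeed the best response regardless of what the others do.

3.90 dollars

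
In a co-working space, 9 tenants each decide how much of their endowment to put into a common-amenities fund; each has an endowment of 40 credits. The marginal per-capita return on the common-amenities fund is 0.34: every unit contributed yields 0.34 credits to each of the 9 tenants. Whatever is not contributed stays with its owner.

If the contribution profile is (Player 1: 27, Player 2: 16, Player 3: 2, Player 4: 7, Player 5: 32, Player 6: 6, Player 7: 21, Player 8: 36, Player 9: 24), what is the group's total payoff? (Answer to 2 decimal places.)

Total contributed: 27 + 16 + 2 + 7 + 32 + 6 + 21 + 36 + 24 = 171; total kept: 9 × 40 − 171 = 189.
The common-amenities fund pays out 0.34 × 9 × 171 = 523.26 in aggregate.
Group total = 189 + 523.26 = 712.26.

712.26 credits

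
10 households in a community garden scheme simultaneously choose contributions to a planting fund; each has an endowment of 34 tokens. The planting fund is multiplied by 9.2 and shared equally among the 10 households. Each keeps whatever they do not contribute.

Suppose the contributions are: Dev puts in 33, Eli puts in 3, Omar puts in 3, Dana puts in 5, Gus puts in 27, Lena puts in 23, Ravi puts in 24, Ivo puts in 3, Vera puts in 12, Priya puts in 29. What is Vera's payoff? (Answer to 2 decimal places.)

171.04 tokens

Total contributed: 33 + 3 + 3 + 5 + 27 + 23 + 24 + 3 + 12 + 29 = 162.
Each receives 9.2 × 162 / 10 = 149.04 from the planting fund.
Vera keeps 34 − 12 = 22, so Vera's payoff is 22 + 149.04 = 171.04.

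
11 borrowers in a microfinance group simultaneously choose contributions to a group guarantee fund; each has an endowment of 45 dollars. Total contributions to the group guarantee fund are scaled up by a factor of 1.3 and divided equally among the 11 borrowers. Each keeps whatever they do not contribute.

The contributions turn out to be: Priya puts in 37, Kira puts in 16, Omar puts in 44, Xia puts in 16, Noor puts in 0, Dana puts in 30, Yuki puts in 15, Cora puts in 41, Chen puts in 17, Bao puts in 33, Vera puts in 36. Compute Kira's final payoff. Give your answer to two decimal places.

62.68 dollars

Total contributed: 37 + 16 + 44 + 16 + 0 + 30 + 15 + 41 + 17 + 33 + 36 = 285.
Each receives 1.3 × 285 / 11 = 33.68 from the group guarantee fund.
Kira keeps 45 − 16 = 29, so Kira's payoff is 29 + 33.68 = 62.68.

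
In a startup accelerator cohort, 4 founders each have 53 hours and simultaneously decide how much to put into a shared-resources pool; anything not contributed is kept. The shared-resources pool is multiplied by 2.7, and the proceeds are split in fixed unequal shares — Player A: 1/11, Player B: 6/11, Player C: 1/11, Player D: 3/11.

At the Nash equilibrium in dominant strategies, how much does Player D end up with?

Each unit j contributes comes back to j as 2.7 × (j's share), so j prefers to contribute only if that share exceeds 1/2.7 = 0.3704; otherwise keeping the unit dominates.
Only Player B (6/11) clears that bar, contributing 53; the remaining 3 contribute 0. Total contributed: 53.
Player D keeps 53 and receives 2.7 × 53 × 3/11 = 39.03 from the shared-resources pool, for a payoff of 92.03.

92.03 hours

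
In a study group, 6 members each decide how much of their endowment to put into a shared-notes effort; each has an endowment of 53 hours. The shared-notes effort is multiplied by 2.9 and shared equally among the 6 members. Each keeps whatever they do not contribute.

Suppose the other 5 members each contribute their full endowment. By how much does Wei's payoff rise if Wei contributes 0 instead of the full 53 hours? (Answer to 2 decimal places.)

27.38 hours

Switching from a contribution of 53 to 0 lets Wei keep an extra 53 hours, but lowers the shared-notes effort by 53, which costs Wei their own share of that drop: 2.9/6 × 53 = 25.62.
Net gain = 53 − 25.62 = 27.38. The private return per contributed unit (0.4833) is below 1, so free-riding is indeed the best response regardless of what the others do.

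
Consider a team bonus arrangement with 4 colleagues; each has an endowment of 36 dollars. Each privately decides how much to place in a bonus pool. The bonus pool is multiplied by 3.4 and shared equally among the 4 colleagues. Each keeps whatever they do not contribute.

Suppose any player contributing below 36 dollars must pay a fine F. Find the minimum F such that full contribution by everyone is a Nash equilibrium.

Given the others contribute fully, the best deviation is to contribute 0 (any partial contribution still incurs the fine and gives up units whose private return 0.8500 is below 1).
Deviating from 36 to 0 saves 36 dollars but forfeits the deviator's share of the drop in the bonus pool: 3.4/4 × 36 = 30.60.
So the deviation gain is 36 − 30.60 = 5.40, and the fine must be at least 5.40 dollars to wipe it out.

5.40 dollars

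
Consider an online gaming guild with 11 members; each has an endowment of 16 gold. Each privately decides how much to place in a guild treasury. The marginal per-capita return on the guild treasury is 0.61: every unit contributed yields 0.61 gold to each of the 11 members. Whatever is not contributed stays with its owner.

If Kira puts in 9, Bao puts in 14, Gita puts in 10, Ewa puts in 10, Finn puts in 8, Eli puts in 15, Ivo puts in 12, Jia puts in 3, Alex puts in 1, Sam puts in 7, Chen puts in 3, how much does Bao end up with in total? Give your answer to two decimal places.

Total contributed: 9 + 14 + 10 + 10 + 8 + 15 + 12 + 3 + 1 + 7 + 3 = 92.
Each receives 0.61 × 92 = 56.12 from the guild treasury.
Bao keeps 16 − 14 = 2, so Bao's payoff is 2 + 56.12 = 58.12.

58.12 gold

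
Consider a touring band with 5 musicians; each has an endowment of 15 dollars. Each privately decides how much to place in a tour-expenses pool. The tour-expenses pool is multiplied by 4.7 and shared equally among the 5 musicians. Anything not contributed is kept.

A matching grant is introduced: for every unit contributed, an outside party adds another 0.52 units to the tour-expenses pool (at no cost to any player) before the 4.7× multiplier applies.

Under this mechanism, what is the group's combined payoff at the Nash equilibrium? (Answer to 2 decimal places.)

535.80 dollars

With the mechanism, a contributed unit returns 4.7 × 1.52 / 5 = 1.4288 per unit of net cost to the contributor — now above 1 — so contributing fully is weakly dominant for every player.
So the Nash equilibrium is full contribution by all 5; the group earns 4.7 × 1.52 × 75 = 535.80.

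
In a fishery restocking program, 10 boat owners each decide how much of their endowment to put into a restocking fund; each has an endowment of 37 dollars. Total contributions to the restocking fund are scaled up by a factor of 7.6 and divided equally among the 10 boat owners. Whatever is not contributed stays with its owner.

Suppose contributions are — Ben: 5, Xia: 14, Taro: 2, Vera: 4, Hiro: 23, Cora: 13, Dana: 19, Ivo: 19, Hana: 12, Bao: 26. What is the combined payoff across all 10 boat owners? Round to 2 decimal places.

Total contributed: 5 + 14 + 2 + 4 + 23 + 13 + 19 + 19 + 12 + 26 = 137; total kept: 10 × 37 − 137 = 233.
The restocking fund pays out 7.6 × 137 = 1041.20 in aggregate.
Group total = 233 + 1041.20 = 1274.20.

1274.20 dollars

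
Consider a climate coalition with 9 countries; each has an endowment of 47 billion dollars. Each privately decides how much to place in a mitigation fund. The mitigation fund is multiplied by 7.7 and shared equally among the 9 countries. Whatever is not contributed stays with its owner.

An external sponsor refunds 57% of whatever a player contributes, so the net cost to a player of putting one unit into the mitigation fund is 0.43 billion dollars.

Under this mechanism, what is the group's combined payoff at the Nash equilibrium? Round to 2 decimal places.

With the mechanism, a contributed unit returns (7.7/9) / 0.43 = 1.9897 per unit of net cost to the contributor — now above 1 — so contributing fully is weakly dominant for every player.
So the Nash equilibrium is full contribution by all 9; the group earns 9 × (47 × 0.57 + 7.7 × 47) = 3498.21.

3498.21 billion dollars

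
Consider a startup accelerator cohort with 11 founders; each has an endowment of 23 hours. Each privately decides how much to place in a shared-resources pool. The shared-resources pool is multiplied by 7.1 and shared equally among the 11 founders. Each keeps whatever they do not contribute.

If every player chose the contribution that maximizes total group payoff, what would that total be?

Each contributed unit returns 7.100 to the group as a whole (0.6455 to each of 11 players), which exceeds 1, so the social optimum is full contribution: group total = 7.100 × 253 = 1796.30.

1796.30 hours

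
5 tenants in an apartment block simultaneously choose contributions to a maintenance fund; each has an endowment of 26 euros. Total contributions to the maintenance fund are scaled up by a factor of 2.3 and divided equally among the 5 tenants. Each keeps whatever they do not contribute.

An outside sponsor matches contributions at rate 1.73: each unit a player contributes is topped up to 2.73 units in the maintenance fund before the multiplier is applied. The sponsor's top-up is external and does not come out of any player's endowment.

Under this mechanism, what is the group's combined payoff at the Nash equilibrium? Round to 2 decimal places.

816.27 euros

Under the mechanism each unit contributed yields 2.3 × 2.73 / 5 = 1.2558 back to its contributor per unit of net cost, which exceeds 1, making full contribution the dominant choice for everyone.
So the Nash equilibrium is full contribution by all 5; the group earns 2.3 × 2.73 × 130 = 816.27.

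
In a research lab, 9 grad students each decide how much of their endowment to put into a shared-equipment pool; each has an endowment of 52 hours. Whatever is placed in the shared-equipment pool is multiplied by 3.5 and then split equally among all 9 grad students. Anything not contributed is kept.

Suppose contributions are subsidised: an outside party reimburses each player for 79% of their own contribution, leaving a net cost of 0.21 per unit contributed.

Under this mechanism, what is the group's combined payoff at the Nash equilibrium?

The effective private return per unit is now (3.5/9) / 0.21 = 1.8519 > 1, so every player's dominant strategy flips to full contribution.
So the Nash equilibrium is full contribution by all 9; the group earns 9 × (52 × 0.79 + 3.5 × 52) = 2007.72.

2007.72 hours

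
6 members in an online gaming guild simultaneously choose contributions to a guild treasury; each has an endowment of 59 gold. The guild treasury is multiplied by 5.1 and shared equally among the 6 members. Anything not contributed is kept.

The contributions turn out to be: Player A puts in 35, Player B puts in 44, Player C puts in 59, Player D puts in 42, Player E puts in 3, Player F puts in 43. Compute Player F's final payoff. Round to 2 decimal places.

Total contributed: 35 + 44 + 59 + 42 + 3 + 43 = 226.
Each receives 5.1 × 226 / 6 = 192.10 from the guild treasury.
Player F keeps 59 − 43 = 16, so Player F's payoff is 16 + 192.10 = 208.10.

208.10 gold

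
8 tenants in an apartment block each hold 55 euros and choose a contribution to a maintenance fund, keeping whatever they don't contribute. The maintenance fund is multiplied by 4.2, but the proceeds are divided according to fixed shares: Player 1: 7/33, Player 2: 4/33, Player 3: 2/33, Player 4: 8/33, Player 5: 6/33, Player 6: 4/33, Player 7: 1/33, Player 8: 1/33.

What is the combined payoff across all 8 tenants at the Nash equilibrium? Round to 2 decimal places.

616.00 euros

Each unit j contributes comes back to j as 4.2 × (j's share), so j prefers to contribute only if that share exceeds 1/4.2 = 0.2381; otherwise keeping the unit dominates.
Player 4 alone (share 8/33) is above the threshold, contributing 55; the remaining 7 contribute 0. Total contributed: 55.
The maintenance fund pays out 4.2 × 55 = 231.00 in total (split across the unequal shares, but the aggregate is all that matters for the group sum).
The 7 free-riders keep 55 each, adding 385. Group total = 385 + 231.00 = 616.00.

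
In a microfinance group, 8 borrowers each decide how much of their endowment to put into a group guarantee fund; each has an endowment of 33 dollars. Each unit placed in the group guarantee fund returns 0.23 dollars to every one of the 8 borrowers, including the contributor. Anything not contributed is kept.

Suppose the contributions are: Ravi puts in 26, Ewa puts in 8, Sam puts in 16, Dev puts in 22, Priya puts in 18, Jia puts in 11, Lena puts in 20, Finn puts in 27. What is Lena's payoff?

Total contributed: 26 + 8 + 16 + 22 + 18 + 11 + 20 + 27 = 148.
Each receives 0.23 × 148 = 34.04 from the group guarantee fund.
Lena keeps 33 − 20 = 13, so Lena's payoff is 13 + 34.04 = 47.04.

47.04 dollars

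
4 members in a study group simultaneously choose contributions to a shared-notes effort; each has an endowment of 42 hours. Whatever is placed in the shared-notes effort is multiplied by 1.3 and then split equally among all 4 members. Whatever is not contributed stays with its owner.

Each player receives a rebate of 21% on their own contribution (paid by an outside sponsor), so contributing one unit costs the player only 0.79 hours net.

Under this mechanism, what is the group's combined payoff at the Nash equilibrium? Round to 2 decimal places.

With the mechanism, a contributed unit returns (1.3/4) / 0.79 = 0.4114 per unit of net cost — still below 1 — so contributing 0 remains dominant for every player.
Everyone keeps their endowment and the group total is 4 × 42 = 168.

168.00 hours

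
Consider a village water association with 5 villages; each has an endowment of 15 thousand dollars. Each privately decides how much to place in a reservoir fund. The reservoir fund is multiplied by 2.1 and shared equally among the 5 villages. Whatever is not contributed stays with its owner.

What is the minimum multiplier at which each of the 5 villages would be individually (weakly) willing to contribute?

A contributed unit returns (multiplier)/5 to its contributor.
This reaches 1 exactly when the multiplier is 5.

5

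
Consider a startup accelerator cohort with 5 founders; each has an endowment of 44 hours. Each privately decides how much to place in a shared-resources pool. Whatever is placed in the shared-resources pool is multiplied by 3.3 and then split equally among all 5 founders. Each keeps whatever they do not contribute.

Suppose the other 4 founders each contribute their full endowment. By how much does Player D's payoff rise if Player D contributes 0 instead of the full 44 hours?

14.96 hours

Switching from a contribution of 44 to 0 lets Player D keep an extra 44 hours, but lowers the shared-resources pool by 44, which costs Player D their own share of that drop: 3.3/5 × 44 = 29.04.
Net gain = 44 − 29.04 = 14.96. The private return per contributed unit (0.6600) is below 1, so free-riding is indeed the best response regardless of what the others do.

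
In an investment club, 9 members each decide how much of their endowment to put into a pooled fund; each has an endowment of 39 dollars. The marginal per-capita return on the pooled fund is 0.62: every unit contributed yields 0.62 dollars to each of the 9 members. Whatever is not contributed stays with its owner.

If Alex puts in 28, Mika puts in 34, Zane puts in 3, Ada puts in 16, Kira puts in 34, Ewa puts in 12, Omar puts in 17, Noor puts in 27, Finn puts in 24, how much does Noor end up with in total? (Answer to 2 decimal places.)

132.90 dollars

Total contributed: 28 + 34 + 3 + 16 + 34 + 12 + 17 + 27 + 24 = 195.
Each receives 0.62 × 195 = 120.90 from the pooled fund.
Noor keeps 39 − 27 = 12, so Noor's payoff is 12 + 120.90 = 132.90.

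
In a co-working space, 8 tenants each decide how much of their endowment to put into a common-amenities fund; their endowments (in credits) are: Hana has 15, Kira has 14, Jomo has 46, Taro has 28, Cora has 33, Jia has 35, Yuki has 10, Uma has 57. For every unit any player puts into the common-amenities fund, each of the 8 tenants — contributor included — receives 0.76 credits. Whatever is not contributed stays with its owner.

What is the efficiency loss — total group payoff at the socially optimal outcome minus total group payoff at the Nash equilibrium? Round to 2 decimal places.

1209.04 credits

The private return per contributed unit is 0.76 < 1 for everyone, so the Nash equilibrium is zero contribution and the group total is Σ E_j = 15 + 14 + 46 + 28 + 33 + 35 + 10 + 57 = 238.
Each contributed unit returns 6.080 to the group, so the social optimum is full contribution by everyone: group total = 6.080 × 238 = 1447.04.
Efficiency loss = (6.080 − 1) × 238 = 1209.04.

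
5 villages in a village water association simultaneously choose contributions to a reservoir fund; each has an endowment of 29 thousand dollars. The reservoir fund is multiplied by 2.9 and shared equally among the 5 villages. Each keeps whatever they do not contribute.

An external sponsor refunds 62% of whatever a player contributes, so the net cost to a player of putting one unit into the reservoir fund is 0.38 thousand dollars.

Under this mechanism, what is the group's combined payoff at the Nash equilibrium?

510.40 thousand dollars

The effective private return per unit is now (2.9/5) / 0.38 = 1.5263 > 1, so every player's dominant strategy flips to full contribution.
At the Nash equilibrium everyone contributes 29. Group total payoff = 5 × (29 × 0.62 + 2.9 × 29) = 510.40.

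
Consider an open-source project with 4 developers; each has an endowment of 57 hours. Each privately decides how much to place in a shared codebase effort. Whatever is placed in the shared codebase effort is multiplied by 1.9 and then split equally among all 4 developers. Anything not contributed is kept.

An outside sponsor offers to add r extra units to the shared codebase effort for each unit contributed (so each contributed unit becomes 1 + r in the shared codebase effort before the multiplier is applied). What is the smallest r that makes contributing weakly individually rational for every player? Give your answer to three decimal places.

1.105

With matching at rate r, one contributed unit becomes (1 + r) in the shared codebase effort and returns 1.9 × (1 + r) / 4 to the contributor.
Setting this equal to 1: 1 + r = 4/1.9 = 2.1053.
So the minimum matching rate is r = 2.1053 − 1 = 1.105.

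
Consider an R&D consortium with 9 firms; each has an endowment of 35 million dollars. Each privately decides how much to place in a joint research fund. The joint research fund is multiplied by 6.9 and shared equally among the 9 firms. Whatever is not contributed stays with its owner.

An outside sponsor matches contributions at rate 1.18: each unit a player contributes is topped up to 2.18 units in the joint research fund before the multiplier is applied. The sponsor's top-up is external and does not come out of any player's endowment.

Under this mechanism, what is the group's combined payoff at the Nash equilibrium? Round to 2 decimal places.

With the mechanism, a contributed unit returns 6.9 × 2.18 / 9 = 1.6713 per unit of net cost to the contributor — now above 1 — so contributing fully is weakly dominant for every player.
So the Nash equilibrium is full contribution by all 9; the group earns 6.9 × 2.18 × 315 = 4738.23.

4738.23 million dollars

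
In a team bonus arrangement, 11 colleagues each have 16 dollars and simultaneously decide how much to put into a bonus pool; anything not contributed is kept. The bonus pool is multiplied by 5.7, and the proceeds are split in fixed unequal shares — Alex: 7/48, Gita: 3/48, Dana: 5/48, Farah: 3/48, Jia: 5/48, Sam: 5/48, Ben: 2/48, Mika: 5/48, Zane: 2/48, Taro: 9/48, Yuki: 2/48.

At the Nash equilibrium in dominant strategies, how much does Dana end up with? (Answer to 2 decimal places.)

Player j's private return per contributed unit is 5.7 × (j's share). Contributing is weakly dominant for j when that share is at least 1/5.7 = 0.1754, and contributing 0 is dominant otherwise.
The only share above 0.1754 is Taro's 9/48, contributing 16; the remaining 10 contribute 0. Total contributed: 16.
Dana keeps 16 and receives 5.7 × 16 × 5/48 = 9.50 from the bonus pool, for a payoff of 25.50.

25.50 dollars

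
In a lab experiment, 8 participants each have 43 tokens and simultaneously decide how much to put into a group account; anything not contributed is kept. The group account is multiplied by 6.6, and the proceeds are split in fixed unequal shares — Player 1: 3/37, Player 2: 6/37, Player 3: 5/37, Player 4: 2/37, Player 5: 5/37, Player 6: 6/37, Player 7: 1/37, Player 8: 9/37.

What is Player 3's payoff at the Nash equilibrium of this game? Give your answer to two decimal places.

Player j's private return per contributed unit is 6.6 × (j's share). Contributing is weakly dominant for j when that share is at least 1/6.6 = 0.1515, and contributing 0 is dominant otherwise.
Player 2, Player 6 and Player 8 are above the threshold, contributing 43 each; the remaining 5 contribute 0. Total contributed: 129.
Player 3 keeps 43 and receives 6.6 × 129 × 5/37 = 115.05 from the group account, for a payoff of 158.05.

158.05 tokens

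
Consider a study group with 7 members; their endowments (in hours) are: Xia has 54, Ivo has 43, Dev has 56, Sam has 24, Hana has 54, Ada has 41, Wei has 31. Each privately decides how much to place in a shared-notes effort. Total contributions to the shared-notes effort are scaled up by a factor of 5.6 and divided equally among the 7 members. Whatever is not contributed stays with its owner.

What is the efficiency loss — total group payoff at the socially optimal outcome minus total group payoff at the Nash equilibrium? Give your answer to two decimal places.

The private return per contributed unit is 5.6/7 = 0.8000 < 1 for every player regardless of endowment, so the Nash equilibrium is zero contribution and the group total is Σ E_j = 54 + 43 + 56 + 24 + 54 + 41 + 31 = 303.
Each contributed unit returns 5.600 to the group, so the social optimum is full contribution by everyone: group total = 5.600 × 303 = 1696.80.
Efficiency loss = (5.600 − 1) × 303 = 1393.80.

1393.80 hours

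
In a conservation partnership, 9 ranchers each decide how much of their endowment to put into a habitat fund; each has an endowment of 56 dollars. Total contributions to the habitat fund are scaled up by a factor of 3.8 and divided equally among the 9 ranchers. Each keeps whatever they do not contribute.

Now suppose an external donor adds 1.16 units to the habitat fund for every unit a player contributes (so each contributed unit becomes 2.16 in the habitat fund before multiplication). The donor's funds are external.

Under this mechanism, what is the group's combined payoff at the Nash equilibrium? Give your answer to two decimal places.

504.00 dollars

The effective private return is 3.8 × 2.16 / 9 = 0.9120, which is still under 1, so the mechanism doesn't change anyone's dominant strategy: zero contribution.
At the Nash equilibrium no one contributes; group total payoff = 9 × 56 = 504.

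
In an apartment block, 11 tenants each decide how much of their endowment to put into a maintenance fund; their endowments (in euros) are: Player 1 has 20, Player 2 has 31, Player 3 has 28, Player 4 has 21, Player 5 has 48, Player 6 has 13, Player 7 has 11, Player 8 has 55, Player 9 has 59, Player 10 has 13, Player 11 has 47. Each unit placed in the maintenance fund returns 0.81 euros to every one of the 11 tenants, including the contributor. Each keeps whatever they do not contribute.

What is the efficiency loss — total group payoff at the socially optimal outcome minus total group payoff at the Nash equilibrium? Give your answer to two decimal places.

2736.86 euros

The private return per contributed unit is 0.81 < 1 for everyone, so the Nash equilibrium is zero contribution and the group total is Σ E_j = 20 + 31 + 28 + 21 + 48 + 13 + 11 + 55 + 59 + 13 + 47 = 346.
Each contributed unit returns 8.910 to the group, so the social optimum is full contribution by everyone: group total = 8.910 × 346 = 3082.86.
Efficiency loss = (8.910 − 1) × 346 = 2736.86.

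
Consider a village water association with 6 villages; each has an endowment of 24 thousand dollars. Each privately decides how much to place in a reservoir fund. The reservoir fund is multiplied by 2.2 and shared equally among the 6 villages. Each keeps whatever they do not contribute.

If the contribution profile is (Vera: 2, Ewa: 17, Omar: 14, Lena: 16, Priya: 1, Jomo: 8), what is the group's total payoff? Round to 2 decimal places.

213.60 thousand dollars

Total contributed: 2 + 17 + 14 + 16 + 1 + 8 = 58; total kept: 6 × 24 − 58 = 86.
The reservoir fund pays out 2.2 × 58 = 127.60 in aggregate.
Group total = 86 + 127.60 = 213.60.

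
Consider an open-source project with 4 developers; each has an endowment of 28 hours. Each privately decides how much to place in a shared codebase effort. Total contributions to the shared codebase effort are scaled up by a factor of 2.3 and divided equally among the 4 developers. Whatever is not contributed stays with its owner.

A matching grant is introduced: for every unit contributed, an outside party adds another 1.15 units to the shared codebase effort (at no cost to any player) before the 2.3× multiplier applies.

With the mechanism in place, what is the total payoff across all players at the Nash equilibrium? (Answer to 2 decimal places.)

553.84 hours

The effective private return per unit is now 2.3 × 2.15 / 4 = 1.2363 > 1, so every player's dominant strategy flips to full contribution.
At the Nash equilibrium everyone contributes 28. Group total payoff = 2.3 × 2.15 × 112 = 553.84.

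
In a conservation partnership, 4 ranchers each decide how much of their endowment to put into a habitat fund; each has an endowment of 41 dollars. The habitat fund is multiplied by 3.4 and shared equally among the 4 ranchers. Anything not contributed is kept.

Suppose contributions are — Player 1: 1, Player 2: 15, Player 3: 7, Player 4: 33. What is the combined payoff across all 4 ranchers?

298.40 dollars

Total contributed: 1 + 15 + 7 + 33 = 56; total kept: 4 × 41 − 56 = 108.
The habitat fund pays out 3.4 × 56 = 190.40 in aggregate.
Group total = 108 + 190.40 = 298.40.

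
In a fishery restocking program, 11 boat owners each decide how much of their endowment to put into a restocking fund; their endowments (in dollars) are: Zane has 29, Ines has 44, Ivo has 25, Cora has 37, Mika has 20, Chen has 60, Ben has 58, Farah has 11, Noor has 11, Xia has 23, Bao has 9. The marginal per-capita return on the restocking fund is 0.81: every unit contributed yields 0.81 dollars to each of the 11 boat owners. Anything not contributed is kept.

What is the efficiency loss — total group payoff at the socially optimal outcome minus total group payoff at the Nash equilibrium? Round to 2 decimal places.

2586.57 dollars

The private return per contributed unit is 0.81 < 1 for everyone, so the Nash equilibrium is zero contribution and the group total is Σ E_j = 29 + 44 + 25 + 37 + 20 + 60 + 58 + 11 + 11 + 23 + 9 = 327.
Each contributed unit returns 8.910 to the group, so the social optimum is full contribution by everyone: group total = 8.910 × 327 = 2913.57.
Efficiency loss = (8.910 − 1) × 327 = 2586.57.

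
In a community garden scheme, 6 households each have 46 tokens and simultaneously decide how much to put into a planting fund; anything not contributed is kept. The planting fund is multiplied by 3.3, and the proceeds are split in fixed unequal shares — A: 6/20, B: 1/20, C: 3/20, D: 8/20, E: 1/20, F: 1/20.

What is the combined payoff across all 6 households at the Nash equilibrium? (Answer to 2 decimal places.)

A player with share s gets back 3.3·s per unit contributed, so full contribution is dominant for anyone with s > 1/3.3 = 0.3030 and zero contribution is dominant for anyone below.
The only share above 0.3030 is D's 8/20, contributing 46; the remaining 5 contribute 0. Total contributed: 46.
The planting fund pays out 3.3 × 46 = 151.80 in total (split across the unequal shares, but the aggregate is all that matters for the group sum).
The 5 free-riders keep 46 each, adding 230. Group total = 230 + 151.80 = 381.80.

381.80 tokens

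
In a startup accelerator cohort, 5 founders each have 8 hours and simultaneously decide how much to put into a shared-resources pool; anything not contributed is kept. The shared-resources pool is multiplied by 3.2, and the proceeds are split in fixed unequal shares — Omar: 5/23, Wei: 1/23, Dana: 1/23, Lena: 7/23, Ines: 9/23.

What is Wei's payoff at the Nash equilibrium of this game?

9.11 hours

Player j's private return per contributed unit is 3.2 × (j's share). Contributing is weakly dominant for j when that share is at least 1/3.2 = 0.3125, and contributing 0 is dominant otherwise.
Ines alone (share 9/23) is above the threshold, contributing 8; the remaining 4 contribute 0. Total contributed: 8.
Wei keeps 8 and receives 3.2 × 8 × 1/23 = 1.11 from the shared-resources pool, for a payoff of 9.11.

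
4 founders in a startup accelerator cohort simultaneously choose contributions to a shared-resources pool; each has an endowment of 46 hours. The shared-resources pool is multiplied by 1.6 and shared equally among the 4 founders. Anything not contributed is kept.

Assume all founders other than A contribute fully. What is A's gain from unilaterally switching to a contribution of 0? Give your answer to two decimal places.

27.60 hours

Switching from a contribution of 46 to 0 lets A keep an extra 46 hours, but lowers the shared-resources pool by 46, which costs A their own share of that drop: 1.6/4 × 46 = 18.40.
Net gain = 46 − 18.40 = 27.60. The private return per contributed unit (0.4000) is below 1, so free-riding is indeed the best response regardless of what the others do.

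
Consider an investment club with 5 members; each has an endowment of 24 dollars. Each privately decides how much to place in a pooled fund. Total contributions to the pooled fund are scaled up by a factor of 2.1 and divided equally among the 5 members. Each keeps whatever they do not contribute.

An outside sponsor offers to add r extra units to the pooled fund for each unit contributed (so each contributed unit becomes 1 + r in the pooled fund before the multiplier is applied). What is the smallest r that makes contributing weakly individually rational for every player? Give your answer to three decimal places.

1.381

With matching at rate r, one contributed unit becomes (1 + r) in the pooled fund and returns 2.1 × (1 + r) / 5 to the contributor.
Setting this equal to 1: 1 + r = 5/2.1 = 2.3810.
So the minimum matching rate is r = 2.3810 − 1 = 1.381.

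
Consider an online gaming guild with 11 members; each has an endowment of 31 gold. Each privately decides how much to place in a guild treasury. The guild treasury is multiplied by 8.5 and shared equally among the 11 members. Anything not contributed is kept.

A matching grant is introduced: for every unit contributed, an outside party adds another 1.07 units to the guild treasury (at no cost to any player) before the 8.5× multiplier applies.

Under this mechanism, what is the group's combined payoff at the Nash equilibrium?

With the mechanism, a contributed unit returns 8.5 × 2.07 / 11 = 1.5995 per unit of net cost to the contributor — now above 1 — so contributing fully is weakly dominant for every player.
At the Nash equilibrium everyone contributes 31. Group total payoff = 8.5 × 2.07 × 341 = 5999.90.

5999.90 gold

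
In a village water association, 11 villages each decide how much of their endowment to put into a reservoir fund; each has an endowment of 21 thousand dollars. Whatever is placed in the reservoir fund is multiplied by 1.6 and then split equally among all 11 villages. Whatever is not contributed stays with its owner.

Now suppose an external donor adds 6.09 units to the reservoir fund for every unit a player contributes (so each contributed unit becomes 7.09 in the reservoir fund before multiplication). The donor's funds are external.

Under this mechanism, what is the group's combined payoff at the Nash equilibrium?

Under the mechanism each unit contributed yields 1.6 × 7.09 / 11 = 1.0313 back to its contributor per unit of net cost, which exceeds 1, making full contribution the dominant choice for everyone.
So the Nash equilibrium is full contribution by all 11; the group earns 1.6 × 7.09 × 231 = 2620.46.

2620.46 thousand dollars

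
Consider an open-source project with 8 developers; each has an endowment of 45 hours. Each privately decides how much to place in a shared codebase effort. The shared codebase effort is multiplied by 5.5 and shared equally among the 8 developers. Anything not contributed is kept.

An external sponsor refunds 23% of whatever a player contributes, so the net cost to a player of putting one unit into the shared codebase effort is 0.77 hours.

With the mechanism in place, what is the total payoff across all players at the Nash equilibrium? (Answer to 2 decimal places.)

360.00 hours

The effective private return is (5.5/8) / 0.77 = 0.8929, which is still under 1, so the mechanism doesn't change anyone's dominant strategy: zero contribution.
At the Nash equilibrium no one contributes; group total payoff = 8 × 45 = 360.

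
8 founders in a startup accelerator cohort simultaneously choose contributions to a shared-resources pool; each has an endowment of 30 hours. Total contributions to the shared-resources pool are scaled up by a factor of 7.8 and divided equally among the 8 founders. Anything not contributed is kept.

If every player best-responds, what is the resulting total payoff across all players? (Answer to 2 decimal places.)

240.00 hours

Each contributed unit returns 7.8/8 = 0.9750 to its contributor — below 1 — so contributing 0 is dominant for every player. At the Nash equilibrium everyone keeps their 30, and the group total is 8 × 30 = 240.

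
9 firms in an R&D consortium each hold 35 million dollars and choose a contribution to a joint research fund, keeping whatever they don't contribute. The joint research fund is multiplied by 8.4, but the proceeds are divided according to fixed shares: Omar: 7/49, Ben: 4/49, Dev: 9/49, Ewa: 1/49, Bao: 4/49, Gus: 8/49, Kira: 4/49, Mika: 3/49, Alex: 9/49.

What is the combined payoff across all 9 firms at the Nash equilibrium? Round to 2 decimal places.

1351.00 million dollars

Each unit j contributes comes back to j as 8.4 × (j's share), so j prefers to contribute only if that share exceeds 1/8.4 = 0.1190; otherwise keeping the unit dominates.
The shares above 0.1190 belong to Omar, Dev, Gus and Alex, contributing 35 each; the remaining 5 contribute 0. Total contributed: 140.
The joint research fund pays out 8.4 × 140 = 1176.00 in total (split across the unequal shares, but the aggregate is all that matters for the group sum).
The 5 free-riders keep 35 each, adding 175. Group total = 175 + 1176.00 = 1351.00.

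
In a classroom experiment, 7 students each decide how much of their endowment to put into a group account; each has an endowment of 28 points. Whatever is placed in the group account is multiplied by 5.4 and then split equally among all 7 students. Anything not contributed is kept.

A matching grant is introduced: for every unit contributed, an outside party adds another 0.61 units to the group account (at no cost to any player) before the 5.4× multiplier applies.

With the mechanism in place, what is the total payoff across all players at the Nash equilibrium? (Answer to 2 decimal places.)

1704.02 points

Under the mechanism each unit contributed yields 5.4 × 1.61 / 7 = 1.2420 back to its contributor per unit of net cost, which exceeds 1, making full contribution the dominant choice for everyone.
So the Nash equilibrium is full contribution by all 7; the group earns 5.4 × 1.61 × 196 = 1704.02.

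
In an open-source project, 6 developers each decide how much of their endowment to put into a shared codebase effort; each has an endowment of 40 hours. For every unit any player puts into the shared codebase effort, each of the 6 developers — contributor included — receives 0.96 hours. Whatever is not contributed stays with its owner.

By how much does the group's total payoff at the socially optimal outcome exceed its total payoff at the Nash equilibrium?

The private return per contributed unit is 0.96 < 1, so contributing 0 is dominant for every player. At the Nash equilibrium everyone keeps their 40, and the group total is 6 × 40 = 240.
Each contributed unit returns 5.760 to the group as a whole (0.96 to each of 6 players), which exceeds 1, so the social optimum is full contribution: group total = 5.760 × 240 = 1382.40.
Efficiency loss = 1382.40 − 240 = 1142.40.

1142.40 hours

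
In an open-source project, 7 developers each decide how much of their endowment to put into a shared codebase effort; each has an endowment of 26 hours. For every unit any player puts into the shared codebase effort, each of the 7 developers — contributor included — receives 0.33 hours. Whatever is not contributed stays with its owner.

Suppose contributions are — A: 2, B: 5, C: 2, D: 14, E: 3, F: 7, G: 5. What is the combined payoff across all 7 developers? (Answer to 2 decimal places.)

231.78 hours

Total contributed: 2 + 5 + 2 + 14 + 3 + 7 + 5 = 38; total kept: 7 × 26 − 38 = 144.
The shared codebase effort pays out 0.33 × 7 × 38 = 87.78 in aggregate.
Group total = 144 + 87.78 = 231.78.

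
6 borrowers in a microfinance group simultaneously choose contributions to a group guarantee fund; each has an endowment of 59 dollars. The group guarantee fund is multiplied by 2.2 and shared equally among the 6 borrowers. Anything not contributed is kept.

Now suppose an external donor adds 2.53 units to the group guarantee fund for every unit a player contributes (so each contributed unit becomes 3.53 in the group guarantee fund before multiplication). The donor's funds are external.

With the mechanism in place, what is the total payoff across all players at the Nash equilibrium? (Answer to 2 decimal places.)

2749.16 dollars

With the mechanism, a contributed unit returns 2.2 × 3.53 / 6 = 1.2943 per unit of net cost to the contributor — now above 1 — so contributing fully is weakly dominant for every player.
So the Nash equilibrium is full contribution by all 6; the group earns 2.2 × 3.53 × 354 = 2749.16.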